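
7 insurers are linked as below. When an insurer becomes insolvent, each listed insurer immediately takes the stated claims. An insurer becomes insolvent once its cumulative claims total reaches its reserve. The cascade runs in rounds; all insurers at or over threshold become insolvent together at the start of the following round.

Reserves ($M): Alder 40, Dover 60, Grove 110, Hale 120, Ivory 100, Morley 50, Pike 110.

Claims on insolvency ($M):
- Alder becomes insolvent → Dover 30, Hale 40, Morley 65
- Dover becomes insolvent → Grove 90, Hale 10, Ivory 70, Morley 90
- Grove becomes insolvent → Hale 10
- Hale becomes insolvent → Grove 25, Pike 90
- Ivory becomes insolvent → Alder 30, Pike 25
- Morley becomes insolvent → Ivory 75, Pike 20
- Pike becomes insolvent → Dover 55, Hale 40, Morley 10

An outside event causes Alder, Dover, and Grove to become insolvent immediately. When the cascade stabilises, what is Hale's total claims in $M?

Round 1 — Alder, Dover, Grove become insolvent (initial).
  Hale: +40+10+10 → 60 < 120
  Ivory: +70 → 70 < 100
  Morley: +65+90 → 155 ≥ 50
Round 2 — Morley becomes insolvent.
  Ivory: +75 → 145 ≥ 100
  Pike: +20 → 20 < 110
Round 3 — Ivory becomes insolvent.
  Pike: +25 → 45 < 110
No further insolvencies.

60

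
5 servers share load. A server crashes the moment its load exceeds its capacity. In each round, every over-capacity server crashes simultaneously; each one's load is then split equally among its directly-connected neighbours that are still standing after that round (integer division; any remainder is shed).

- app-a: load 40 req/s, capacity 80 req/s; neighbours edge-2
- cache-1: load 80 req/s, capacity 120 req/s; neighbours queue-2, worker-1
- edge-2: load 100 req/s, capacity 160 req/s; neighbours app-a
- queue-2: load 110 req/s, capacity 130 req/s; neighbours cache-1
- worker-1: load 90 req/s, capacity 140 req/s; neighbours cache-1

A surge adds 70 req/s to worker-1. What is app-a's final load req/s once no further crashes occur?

Round 1 — worker-1 at 160 > 140. worker-1 crashes.
  worker-1 sheds 160 req/s to cache-1: 160 each.
    cache-1: 80+160 = 240 > 120
Round 2 — cache-1 crashes.
  cache-1 sheds 240 req/s to queue-2: 240 each.
    queue-2: 110+240 = 350 > 130
Round 3 — queue-2 crashes.
  queue-2 sheds 350 req/s: no online neighbours, lost.
No further crashes.

40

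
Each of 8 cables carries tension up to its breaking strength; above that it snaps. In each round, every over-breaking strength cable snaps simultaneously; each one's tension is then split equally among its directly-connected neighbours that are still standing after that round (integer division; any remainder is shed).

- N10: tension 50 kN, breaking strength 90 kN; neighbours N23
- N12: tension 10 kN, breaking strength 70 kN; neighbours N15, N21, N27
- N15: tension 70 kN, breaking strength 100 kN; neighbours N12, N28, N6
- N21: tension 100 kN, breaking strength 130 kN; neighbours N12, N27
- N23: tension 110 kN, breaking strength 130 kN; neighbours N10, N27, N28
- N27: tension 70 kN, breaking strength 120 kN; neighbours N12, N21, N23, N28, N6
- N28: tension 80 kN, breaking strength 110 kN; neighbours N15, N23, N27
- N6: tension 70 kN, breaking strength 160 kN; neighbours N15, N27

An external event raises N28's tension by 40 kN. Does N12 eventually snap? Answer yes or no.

Round 1 — N28 at 120 > 110. N28 snaps.
  N28 sheds 120 kN to N15, N23, N27: 40 each.
    N15: 70+40 = 110 > 100
    N23: 110+40 = 150 > 130
    N27: 70+40 = 110 ≤ 120
Round 2 — N15, N23 snap.
  N15 sheds 110 kN to N12, N6: 55 each.
    N12: 10+55 = 65 ≤ 70
    N6: 70+55 = 125 ≤ 160
  N23 sheds 150 kN to N10, N27: 75 each.
    N10: 50+75 = 125 > 90
    N27: 110+75 = 185 > 120
Round 3 — N10, N27 snap.
  N10 sheds 125 kN: no online neighbours, lost.
  N27 sheds 185 kN to N12, N21, N6: 61 each (2 lost).
    N12: 65+61 = 126 > 70
    N21: 100+61 = 161 > 130
    N6: 125+61 = 186 > 160
Round 4 — N12, N21, N6 snap.
  N12 sheds 126 kN: no online neighbours, lost.
  N21 sheds 161 kN: no online neighbours, lost.
  N6 sheds 186 kN: no online neighbours, lost.
No further breaks.

yes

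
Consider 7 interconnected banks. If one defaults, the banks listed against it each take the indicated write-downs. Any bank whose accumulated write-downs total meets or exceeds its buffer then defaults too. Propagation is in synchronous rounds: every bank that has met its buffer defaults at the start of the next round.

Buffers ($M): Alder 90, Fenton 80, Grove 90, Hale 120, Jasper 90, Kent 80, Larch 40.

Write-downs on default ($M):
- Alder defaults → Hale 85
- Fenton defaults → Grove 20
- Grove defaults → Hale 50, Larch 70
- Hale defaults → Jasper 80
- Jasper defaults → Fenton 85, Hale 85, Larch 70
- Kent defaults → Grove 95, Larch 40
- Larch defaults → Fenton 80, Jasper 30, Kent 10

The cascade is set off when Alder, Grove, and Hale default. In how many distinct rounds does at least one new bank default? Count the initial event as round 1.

3

Round 1 — Alder, Grove, Hale default (initial).
  Jasper: +80 → 80 < 90
  Larch: +70 → 70 ≥ 40
Round 2 — Larch defaults.
  Fenton: +80 → 80 ≥ 80
  Jasper: +30 → 110 ≥ 90
  Kent: +10 → 10 < 80
Round 3 — Fenton, Jasper default.
No further defaults.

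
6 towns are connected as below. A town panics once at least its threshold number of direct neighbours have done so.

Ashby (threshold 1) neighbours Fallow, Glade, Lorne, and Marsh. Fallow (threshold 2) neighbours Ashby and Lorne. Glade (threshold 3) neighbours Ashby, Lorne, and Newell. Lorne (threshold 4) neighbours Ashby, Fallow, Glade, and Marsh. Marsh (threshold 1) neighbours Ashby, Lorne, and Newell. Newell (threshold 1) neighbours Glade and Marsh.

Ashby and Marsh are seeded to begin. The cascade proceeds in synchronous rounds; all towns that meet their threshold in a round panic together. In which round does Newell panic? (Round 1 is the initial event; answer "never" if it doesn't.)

2

Round 1 — Ashby, Marsh panic (initial).
Round 2 — checking thresholds:
  Fallow: 1 of 2 neighbours < 2, holds.
  Glade: 1 of 3 neighbours < 3, holds.
  Lorne: 2 of 4 neighbours < 4, holds.
  Newell: 1 of 2 neighbours ≥ 1, panics.
Round 3 — no new panics; cascade stops.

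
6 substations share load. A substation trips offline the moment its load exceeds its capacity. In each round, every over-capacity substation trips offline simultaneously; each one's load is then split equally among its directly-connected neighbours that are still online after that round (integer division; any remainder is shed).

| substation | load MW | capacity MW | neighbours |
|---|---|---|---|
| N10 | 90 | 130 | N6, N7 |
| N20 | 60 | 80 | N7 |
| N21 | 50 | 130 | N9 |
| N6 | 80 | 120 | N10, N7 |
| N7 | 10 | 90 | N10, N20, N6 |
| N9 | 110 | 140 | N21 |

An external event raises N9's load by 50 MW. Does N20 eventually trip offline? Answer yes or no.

no

Round 1 — N9 at 160 > 140. N9 trips offline.
  N9 sheds 160 MW to N21: 160 each.
    N21: 50+160 = 210 > 130
Round 2 — N21 trips offline.
  N21 sheds 210 MW: no online neighbours, lost.
No further trips.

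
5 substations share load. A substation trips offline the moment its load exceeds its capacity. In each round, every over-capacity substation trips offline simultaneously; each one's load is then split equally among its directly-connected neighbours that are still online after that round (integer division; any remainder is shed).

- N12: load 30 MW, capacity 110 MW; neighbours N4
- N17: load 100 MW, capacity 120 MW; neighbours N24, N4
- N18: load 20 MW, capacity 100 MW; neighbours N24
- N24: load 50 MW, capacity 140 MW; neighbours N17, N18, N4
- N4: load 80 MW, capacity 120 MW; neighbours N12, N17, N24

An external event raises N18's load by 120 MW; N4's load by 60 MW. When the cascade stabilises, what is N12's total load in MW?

Round 1 — N18 at 140 > 100; N4 at 140 > 120. N18, N4 trip offline.
  N18 sheds 140 MW to N24: 140 each.
    N24: 50+140 = 190 > 140
  N4 sheds 140 MW to N12, N17, N24: 46 each (2 lost).
    N12: 30+46 = 76 ≤ 110
    N17: 100+46 = 146 > 120
    N24: 190+46 = 236 > 140
Round 2 — N17, N24 trip offline.
  N17 sheds 146 MW: no online neighbours, lost.
  N24 sheds 236 MW: no online neighbours, lost.
No further trips.

76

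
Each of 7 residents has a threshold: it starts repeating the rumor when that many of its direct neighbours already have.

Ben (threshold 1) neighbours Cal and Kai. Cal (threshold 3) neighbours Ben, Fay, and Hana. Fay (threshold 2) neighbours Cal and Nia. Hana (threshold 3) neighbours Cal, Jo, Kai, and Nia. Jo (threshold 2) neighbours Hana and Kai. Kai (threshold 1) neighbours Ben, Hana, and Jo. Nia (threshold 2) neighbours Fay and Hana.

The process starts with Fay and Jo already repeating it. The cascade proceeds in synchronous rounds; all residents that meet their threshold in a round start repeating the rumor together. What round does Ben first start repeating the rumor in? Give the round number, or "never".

3

Round 1 — Fay, Jo start repeating the rumor (initial).
Round 2 — checking thresholds:
  Cal: 1 of 3 neighbours < 3, holds.
  Hana: 1 of 4 neighbours < 3, holds.
  Kai: 1 of 3 neighbours ≥ 1, starts repeating the rumor.
  Nia: 1 of 2 neighbours < 2, holds.
Round 3 — checking thresholds:
  Ben: 1 of 2 neighbours ≥ 1, starts repeating the rumor.
  Cal: 1 of 3 neighbours < 3, holds.
  Hana: 2 of 4 neighbours < 3, holds.
  Nia: 1 of 2 neighbours < 2, holds.
Round 4 — no new spreads; cascade stops.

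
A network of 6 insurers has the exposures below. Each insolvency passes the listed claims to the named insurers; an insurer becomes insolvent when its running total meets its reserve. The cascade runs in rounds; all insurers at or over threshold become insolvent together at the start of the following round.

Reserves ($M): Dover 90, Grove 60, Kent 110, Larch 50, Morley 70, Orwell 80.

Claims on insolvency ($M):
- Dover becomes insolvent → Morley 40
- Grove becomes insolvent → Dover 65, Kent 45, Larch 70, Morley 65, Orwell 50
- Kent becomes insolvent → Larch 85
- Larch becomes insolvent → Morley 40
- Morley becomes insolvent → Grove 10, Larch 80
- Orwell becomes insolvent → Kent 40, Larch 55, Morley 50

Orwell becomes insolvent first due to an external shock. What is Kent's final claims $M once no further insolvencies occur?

40

Round 1 — Orwell becomes insolvent (initial).
  Kent: +40 → 40 < 110
  Larch: +55 → 55 ≥ 50
  Morley: +50 → 50 < 70
Round 2 — Larch becomes insolvent.
  Morley: +40 → 90 ≥ 70
Round 3 — Morley becomes insolvent.
  Grove: +10 → 10 < 60
No further insolvencies.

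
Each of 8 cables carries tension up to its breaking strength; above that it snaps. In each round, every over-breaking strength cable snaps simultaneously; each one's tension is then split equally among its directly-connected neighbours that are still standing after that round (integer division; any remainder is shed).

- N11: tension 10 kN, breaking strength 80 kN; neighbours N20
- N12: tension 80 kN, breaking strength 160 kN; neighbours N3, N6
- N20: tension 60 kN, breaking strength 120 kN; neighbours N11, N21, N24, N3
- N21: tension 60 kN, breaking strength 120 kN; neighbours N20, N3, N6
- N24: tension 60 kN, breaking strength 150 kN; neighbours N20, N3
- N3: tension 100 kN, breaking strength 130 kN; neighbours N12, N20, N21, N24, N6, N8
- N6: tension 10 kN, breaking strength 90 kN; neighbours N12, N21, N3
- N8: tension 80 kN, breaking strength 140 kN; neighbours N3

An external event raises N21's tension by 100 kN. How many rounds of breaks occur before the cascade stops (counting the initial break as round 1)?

Round 1 — N21 at 160 > 120. N21 snaps.
  N21 sheds 160 kN to N20, N3, N6: 53 each (1 lost).
    N20: 60+53 = 113 ≤ 120
    N3: 100+53 = 153 > 130
    N6: 10+53 = 63 ≤ 90
Round 2 — N3 snaps.
  N3 sheds 153 kN to N12, N20, N24, N6, N8: 30 each (3 lost).
    N12: 80+30 = 110 ≤ 160
    N20: 113+30 = 143 > 120
    N24: 60+30 = 90 ≤ 150
    N6: 63+30 = 93 > 90
    N8: 80+30 = 110 ≤ 140
Round 3 — N20, N6 snap.
  N20 sheds 143 kN to N11, N24: 71 each (1 lost).
    N11: 10+71 = 81 > 80
    N24: 90+71 = 161 > 150
  N6 sheds 93 kN to N12: 93 each.
    N12: 110+93 = 203 > 160
Round 4 — N11, N12, N24 snap.
  N11 sheds 81 kN: no online neighbours, lost.
  N12 sheds 203 kN: no online neighbours, lost.
  N24 sheds 161 kN: no online neighbours, lost.
No further breaks.

4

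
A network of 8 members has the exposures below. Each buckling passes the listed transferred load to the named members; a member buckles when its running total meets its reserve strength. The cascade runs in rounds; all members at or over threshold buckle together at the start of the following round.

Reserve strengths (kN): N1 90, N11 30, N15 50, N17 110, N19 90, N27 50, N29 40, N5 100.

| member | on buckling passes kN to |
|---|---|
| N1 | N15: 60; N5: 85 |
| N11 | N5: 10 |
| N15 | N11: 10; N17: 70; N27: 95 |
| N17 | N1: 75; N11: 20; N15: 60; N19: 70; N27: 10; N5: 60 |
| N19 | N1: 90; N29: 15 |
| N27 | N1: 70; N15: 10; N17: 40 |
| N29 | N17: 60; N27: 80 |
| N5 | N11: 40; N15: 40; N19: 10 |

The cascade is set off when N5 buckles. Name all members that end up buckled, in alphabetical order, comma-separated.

Round 1 — N5 buckles (initial).
  N11: +40 → 40 ≥ 30
  N15: +40 → 40 < 50
  N19: +10 → 10 < 90
Round 2 — N11 buckles.
No further bucklings.

N11, N5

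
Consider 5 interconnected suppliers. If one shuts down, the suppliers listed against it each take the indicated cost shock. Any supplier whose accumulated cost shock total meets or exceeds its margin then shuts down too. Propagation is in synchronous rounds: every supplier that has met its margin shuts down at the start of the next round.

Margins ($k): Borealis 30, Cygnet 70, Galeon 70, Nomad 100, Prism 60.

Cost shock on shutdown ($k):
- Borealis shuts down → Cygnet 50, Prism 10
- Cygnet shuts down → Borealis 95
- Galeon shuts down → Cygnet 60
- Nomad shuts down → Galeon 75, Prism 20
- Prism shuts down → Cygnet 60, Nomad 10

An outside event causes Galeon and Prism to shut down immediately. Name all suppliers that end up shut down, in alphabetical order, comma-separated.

Borealis, Cygnet, Galeon, Prism

Round 1 — Galeon, Prism shut down (initial).
  Cygnet: +60+60 → 120 ≥ 70
  Nomad: +10 → 10 < 100
Round 2 — Cygnet shuts down.
  Borealis: +95 → 95 ≥ 30
Round 3 — Borealis shuts down.
No further shutdowns.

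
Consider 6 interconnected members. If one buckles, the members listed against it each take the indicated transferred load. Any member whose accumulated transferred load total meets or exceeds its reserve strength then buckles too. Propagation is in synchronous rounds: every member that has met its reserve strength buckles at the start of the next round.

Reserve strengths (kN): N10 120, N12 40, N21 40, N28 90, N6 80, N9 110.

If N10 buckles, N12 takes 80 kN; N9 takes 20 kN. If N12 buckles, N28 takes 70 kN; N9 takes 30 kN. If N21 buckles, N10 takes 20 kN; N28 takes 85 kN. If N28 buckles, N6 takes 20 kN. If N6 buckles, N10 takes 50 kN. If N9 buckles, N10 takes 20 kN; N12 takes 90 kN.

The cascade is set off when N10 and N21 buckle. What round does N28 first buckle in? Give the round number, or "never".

Round 1 — N10, N21 buckle (initial).
  N12: +80 → 80 ≥ 40
  N28: +85 → 85 < 90
  N9: +20 → 20 < 110
Round 2 — N12 buckles.
  N28: +70 → 155 ≥ 90
  N9: +30 → 50 < 110
Round 3 — N28 buckles.
  N6: +20 → 20 < 80
No further bucklings.

3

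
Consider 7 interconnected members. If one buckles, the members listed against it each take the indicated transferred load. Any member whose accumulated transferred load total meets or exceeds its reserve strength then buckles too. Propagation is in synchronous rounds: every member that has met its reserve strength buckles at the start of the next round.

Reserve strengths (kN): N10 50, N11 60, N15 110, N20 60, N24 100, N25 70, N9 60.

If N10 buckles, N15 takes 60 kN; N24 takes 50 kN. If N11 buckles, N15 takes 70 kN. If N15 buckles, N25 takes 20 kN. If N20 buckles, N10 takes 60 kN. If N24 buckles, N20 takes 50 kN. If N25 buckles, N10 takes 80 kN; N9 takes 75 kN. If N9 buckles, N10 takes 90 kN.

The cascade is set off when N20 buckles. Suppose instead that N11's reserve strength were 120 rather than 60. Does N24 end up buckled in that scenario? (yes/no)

With N11's reserve strength at 120:
Round 1 — N20 buckles (initial).
  N10: +60 → 60 ≥ 50
Round 2 — N10 buckles.
  N15: +60 → 60 < 110
  N24: +50 → 50 < 100
No further bucklings.

no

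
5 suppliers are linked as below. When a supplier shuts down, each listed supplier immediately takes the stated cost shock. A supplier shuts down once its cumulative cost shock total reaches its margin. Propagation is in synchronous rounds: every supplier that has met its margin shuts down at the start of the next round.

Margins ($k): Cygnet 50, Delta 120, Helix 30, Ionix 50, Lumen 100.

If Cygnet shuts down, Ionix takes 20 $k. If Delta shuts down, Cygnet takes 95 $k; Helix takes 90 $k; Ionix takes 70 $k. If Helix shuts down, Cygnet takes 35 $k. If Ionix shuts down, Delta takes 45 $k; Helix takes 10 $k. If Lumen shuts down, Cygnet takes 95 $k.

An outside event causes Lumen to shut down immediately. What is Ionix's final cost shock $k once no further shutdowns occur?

Round 1 — Lumen shuts down (initial).
  Cygnet: +95 → 95 ≥ 50
Round 2 — Cygnet shuts down.
  Ionix: +20 → 20 < 50
No further shutdowns.

20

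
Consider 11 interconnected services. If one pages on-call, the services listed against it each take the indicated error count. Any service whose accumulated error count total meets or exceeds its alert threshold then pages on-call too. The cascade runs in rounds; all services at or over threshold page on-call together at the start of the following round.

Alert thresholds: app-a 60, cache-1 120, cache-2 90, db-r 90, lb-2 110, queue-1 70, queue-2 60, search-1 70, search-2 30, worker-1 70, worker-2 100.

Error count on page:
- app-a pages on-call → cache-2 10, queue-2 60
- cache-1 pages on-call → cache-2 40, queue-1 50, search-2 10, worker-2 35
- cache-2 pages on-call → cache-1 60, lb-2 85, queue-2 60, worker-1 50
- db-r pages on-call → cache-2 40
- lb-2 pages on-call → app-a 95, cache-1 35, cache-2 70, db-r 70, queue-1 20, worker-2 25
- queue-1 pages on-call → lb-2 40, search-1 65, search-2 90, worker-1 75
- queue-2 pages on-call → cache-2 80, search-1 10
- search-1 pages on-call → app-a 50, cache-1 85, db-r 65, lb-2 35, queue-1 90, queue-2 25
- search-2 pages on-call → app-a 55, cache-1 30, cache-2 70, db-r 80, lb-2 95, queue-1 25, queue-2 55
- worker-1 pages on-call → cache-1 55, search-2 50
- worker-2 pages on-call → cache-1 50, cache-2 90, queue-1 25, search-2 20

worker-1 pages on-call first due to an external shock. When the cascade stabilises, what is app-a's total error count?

Round 1 — worker-1 pages on-call (initial).
  cache-1: +55 → 55 < 120
  search-2: +50 → 50 ≥ 30
Round 2 — search-2 pages on-call.
  app-a: +55 → 55 < 60
  cache-1: +30 → 85 < 120
  cache-2: +70 → 70 < 90
  db-r: +80 → 80 < 90
  lb-2: +95 → 95 < 110
  queue-1: +25 → 25 < 70
  queue-2: +55 → 55 < 60
No further pages.

55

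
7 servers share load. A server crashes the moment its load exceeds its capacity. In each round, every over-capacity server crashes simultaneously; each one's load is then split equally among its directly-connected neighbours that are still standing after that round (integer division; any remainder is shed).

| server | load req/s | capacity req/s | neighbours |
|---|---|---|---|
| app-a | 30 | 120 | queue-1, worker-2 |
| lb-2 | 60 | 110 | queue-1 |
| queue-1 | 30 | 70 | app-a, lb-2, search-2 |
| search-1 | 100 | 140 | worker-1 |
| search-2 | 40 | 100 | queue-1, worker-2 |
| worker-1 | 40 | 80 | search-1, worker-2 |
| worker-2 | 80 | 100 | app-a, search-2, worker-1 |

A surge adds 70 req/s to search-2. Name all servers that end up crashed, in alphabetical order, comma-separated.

Round 1 — search-2 at 110 > 100. search-2 crashes.
  search-2 sheds 110 req/s to queue-1, worker-2: 55 each.
    queue-1: 30+55 = 85 > 70
    worker-2: 80+55 = 135 > 100
Round 2 — queue-1, worker-2 crash.
  queue-1 sheds 85 req/s to app-a, lb-2: 42 each (1 lost).
    app-a: 30+42 = 72 ≤ 120
    lb-2: 60+42 = 102 ≤ 110
  worker-2 sheds 135 req/s to app-a, worker-1: 67 each (1 lost).
    app-a: 72+67 = 139 > 120
    worker-1: 40+67 = 107 > 80
Round 3 — app-a, worker-1 crash.
  app-a sheds 139 req/s: no online neighbours, lost.
  worker-1 sheds 107 req/s to search-1: 107 each.
    search-1: 100+107 = 207 > 140
Round 4 — search-1 crashes.
  search-1 sheds 207 req/s: no online neighbours, lost.
No further crashes.

app-a, queue-1, search-1, search-2, worker-1, worker-2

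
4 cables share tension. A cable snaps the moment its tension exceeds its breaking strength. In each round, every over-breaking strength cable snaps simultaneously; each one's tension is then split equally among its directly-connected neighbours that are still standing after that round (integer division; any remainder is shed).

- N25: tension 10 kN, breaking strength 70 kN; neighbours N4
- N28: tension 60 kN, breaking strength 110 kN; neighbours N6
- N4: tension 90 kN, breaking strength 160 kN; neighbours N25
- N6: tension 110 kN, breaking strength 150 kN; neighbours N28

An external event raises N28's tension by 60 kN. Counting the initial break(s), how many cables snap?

2

Round 1 — N28 at 120 > 110. N28 snaps.
  N28 sheds 120 kN to N6: 120 each.
    N6: 110+120 = 230 > 150
Round 2 — N6 snaps.
  N6 sheds 230 kN: no online neighbours, lost.
No further breaks.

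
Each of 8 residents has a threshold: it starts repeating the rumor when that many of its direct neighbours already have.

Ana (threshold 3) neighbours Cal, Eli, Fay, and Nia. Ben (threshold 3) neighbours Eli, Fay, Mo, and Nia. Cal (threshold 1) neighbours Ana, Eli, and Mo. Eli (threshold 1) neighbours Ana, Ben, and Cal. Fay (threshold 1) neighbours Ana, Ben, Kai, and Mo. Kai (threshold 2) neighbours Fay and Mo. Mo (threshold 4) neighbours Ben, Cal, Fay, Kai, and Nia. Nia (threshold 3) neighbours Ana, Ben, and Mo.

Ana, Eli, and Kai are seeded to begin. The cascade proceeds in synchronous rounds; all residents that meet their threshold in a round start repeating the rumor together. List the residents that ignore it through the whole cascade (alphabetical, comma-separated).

Round 1 — Ana, Eli, Kai start repeating the rumor (initial).
Round 2 — checking thresholds:
  Ben: 1 of 4 neighbours < 3, not yet.
  Cal: 2 of 3 neighbours ≥ 1, starts repeating the rumor.
  Fay: 2 of 4 neighbours ≥ 1, starts repeating the rumor.
  Mo: 1 of 5 neighbours < 4, not yet.
  Nia: 1 of 3 neighbours < 3, not yet.
Round 3 — no new spreads; cascade stops.

Ben, Mo, Nia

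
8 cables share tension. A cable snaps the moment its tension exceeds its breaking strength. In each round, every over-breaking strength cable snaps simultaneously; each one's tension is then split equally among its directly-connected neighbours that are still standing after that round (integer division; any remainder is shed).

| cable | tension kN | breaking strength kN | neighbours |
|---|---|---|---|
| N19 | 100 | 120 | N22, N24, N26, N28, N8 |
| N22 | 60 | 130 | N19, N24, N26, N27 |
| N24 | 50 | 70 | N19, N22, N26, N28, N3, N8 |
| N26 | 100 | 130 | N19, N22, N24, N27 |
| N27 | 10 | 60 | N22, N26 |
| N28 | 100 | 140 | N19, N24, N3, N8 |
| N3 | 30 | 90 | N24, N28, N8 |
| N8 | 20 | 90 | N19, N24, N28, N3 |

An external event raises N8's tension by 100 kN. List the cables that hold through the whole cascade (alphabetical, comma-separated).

Round 1 — N8 at 120 > 90. N8 snaps.
  N8 sheds 120 kN to N19, N24, N28, N3: 30 each.
    N19: 100+30 = 130 > 120
    N24: 50+30 = 80 > 70
    N28: 100+30 = 130 ≤ 140
    N3: 30+30 = 60 ≤ 90
Round 2 — N19, N24 snap.
  N19 sheds 130 kN to N22, N26, N28: 43 each (1 lost).
    N22: 60+43 = 103 ≤ 130
    N26: 100+43 = 143 > 130
    N28: 130+43 = 173 > 140
  N24 sheds 80 kN to N22, N26, N28, N3: 20 each.
    N22: 103+20 = 123 ≤ 130
    N26: 143+20 = 163 > 130
    N28: 173+20 = 193 > 140
    N3: 60+20 = 80 ≤ 90
Round 3 — N26, N28 snap.
  N26 sheds 163 kN to N22, N27: 81 each (1 lost).
    N22: 123+81 = 204 > 130
    N27: 10+81 = 91 > 60
  N28 sheds 193 kN to N3: 193 each.
    N3: 80+193 = 273 > 90
Round 4 — N22, N27, N3 snap.
  N22 sheds 204 kN: no online neighbours, lost.
  N27 sheds 91 kN: no online neighbours, lost.
  N3 sheds 273 kN: no online neighbours, lost.
No further breaks.

none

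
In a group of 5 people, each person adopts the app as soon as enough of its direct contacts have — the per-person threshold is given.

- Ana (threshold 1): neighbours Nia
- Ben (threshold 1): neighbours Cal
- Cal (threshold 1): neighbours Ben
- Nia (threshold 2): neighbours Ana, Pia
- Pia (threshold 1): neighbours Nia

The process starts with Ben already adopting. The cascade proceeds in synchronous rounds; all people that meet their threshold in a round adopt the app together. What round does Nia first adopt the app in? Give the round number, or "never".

never

Round 1 — Ben adopts the app (initial).
Round 2 — checking thresholds:
  Cal: 1 of 1 neighbours ≥ 1, adopts the app.
Round 3 — no new adoptions; cascade stops.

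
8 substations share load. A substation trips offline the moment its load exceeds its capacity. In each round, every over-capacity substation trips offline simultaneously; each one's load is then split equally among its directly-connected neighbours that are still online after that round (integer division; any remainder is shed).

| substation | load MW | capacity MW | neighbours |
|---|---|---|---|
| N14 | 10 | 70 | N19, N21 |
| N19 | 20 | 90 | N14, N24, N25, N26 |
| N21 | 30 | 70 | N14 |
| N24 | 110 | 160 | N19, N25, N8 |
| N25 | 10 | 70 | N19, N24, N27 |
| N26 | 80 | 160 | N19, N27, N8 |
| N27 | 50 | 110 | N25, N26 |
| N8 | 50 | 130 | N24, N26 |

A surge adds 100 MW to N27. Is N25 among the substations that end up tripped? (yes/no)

yes

Round 1 — N27 at 150 > 110. N27 trips offline.
  N27 sheds 150 MW to N25, N26: 75 each.
    N25: 10+75 = 85 > 70
    N26: 80+75 = 155 ≤ 160
Round 2 — N25 trips offline.
  N25 sheds 85 MW to N19, N24: 42 each (1 lost).
    N19: 20+42 = 62 ≤ 90
    N24: 110+42 = 152 ≤ 160
No further trips.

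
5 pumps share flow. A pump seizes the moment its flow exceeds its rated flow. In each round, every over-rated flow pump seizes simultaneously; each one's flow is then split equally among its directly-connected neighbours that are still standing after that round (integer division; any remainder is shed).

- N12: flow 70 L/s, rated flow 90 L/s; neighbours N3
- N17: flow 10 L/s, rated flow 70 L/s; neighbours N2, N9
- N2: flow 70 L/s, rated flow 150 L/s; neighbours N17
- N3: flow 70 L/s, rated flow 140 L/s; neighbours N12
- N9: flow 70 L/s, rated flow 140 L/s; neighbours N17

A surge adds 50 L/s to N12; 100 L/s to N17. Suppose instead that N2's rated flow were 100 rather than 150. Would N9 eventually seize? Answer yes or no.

no

With N2's rated flow at 100:
Round 1 — N12 at 120 > 90; N17 at 110 > 70. N12, N17 seize.
  N12 sheds 120 L/s to N3: 120 each.
    N3: 70+120 = 190 > 140
  N17 sheds 110 L/s to N2, N9: 55 each.
    N2: 70+55 = 125 > 100
    N9: 70+55 = 125 ≤ 140
Round 2 — N2, N3 seize.
  N2 sheds 125 L/s: no online neighbours, lost.
  N3 sheds 190 L/s: no online neighbours, lost.
No further seizures.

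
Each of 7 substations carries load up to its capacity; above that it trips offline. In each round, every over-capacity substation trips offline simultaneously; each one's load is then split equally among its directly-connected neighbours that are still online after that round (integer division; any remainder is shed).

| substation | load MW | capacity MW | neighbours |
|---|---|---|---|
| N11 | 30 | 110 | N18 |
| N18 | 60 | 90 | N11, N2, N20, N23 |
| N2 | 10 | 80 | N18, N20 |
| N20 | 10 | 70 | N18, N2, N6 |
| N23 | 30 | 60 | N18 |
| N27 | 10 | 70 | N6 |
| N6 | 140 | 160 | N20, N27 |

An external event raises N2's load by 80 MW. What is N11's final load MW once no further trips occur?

Round 1 — N2 at 90 > 80. N2 trips offline.
  N2 sheds 90 MW to N18, N20: 45 each.
    N18: 60+45 = 105 > 90
    N20: 10+45 = 55 ≤ 70
Round 2 — N18 trips offline.
  N18 sheds 105 MW to N11, N20, N23: 35 each.
    N11: 30+35 = 65 ≤ 110
    N20: 55+35 = 90 > 70
    N23: 30+35 = 65 > 60
Round 3 — N20, N23 trip offline.
  N20 sheds 90 MW to N6: 90 each.
    N6: 140+90 = 230 > 160
  N23 sheds 65 MW: no online neighbours, lost.
Round 4 — N6 trips offline.
  N6 sheds 230 MW to N27: 230 each.
    N27: 10+230 = 240 > 70
Round 5 — N27 trips offline.
  N27 sheds 240 MW: no online neighbours, lost.
No further trips.

65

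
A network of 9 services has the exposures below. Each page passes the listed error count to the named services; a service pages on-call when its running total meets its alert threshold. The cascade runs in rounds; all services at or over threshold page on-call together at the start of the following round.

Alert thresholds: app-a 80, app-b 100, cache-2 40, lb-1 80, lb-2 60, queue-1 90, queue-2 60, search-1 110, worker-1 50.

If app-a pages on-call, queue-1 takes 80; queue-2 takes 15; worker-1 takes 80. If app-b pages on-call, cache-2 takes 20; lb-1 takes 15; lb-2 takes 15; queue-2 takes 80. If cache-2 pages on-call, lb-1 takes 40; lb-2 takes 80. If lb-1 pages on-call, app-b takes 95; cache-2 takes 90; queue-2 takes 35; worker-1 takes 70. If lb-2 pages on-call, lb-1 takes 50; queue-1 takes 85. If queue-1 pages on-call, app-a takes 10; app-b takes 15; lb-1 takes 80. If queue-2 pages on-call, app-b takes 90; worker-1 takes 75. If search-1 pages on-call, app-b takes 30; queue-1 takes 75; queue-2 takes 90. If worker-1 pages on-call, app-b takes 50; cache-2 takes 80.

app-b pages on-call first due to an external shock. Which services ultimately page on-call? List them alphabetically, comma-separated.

Round 1 — app-b pages on-call (initial).
  cache-2: +20 → 20 < 40
  lb-1: +15 → 15 < 80
  lb-2: +15 → 15 < 60
  queue-2: +80 → 80 ≥ 60
Round 2 — queue-2 pages on-call.
  worker-1: +75 → 75 ≥ 50
Round 3 — worker-1 pages on-call.
  cache-2: +80 → 100 ≥ 40
Round 4 — cache-2 pages on-call.
  lb-1: +40 → 55 < 80
  lb-2: +80 → 95 ≥ 60
Round 5 — lb-2 pages on-call.
  lb-1: +50 → 105 ≥ 80
  queue-1: +85 → 85 < 90
Round 6 — lb-1 pages on-call.
No further pages.

app-b, cache-2, lb-1, lb-2, queue-2, worker-1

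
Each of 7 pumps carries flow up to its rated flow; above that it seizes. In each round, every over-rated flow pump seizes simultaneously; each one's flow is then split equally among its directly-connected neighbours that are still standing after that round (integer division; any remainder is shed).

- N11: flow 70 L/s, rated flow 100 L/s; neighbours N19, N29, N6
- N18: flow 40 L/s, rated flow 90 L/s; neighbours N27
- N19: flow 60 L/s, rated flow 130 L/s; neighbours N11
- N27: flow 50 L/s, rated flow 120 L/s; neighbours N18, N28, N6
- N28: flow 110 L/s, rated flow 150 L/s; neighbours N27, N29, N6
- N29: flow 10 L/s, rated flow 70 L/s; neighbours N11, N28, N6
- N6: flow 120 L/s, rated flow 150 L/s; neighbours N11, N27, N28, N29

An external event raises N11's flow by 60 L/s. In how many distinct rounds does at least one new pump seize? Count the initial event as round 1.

5

Round 1 — N11 at 130 > 100. N11 seizes.
  N11 sheds 130 L/s to N19, N29, N6: 43 each (1 lost).
    N19: 60+43 = 103 ≤ 130
    N29: 10+43 = 53 ≤ 70
    N6: 120+43 = 163 > 150
Round 2 — N6 seizes.
  N6 sheds 163 L/s to N27, N28, N29: 54 each (1 lost).
    N27: 50+54 = 104 ≤ 120
    N28: 110+54 = 164 > 150
    N29: 53+54 = 107 > 70
Round 3 — N28, N29 seize.
  N28 sheds 164 L/s to N27: 164 each.
    N27: 104+164 = 268 > 120
  N29 sheds 107 L/s: no online neighbours, lost.
Round 4 — N27 seizes.
  N27 sheds 268 L/s to N18: 268 each.
    N18: 40+268 = 308 > 90
Round 5 — N18 seizes.
  N18 sheds 308 L/s: no online neighbours, lost.
No further seizures.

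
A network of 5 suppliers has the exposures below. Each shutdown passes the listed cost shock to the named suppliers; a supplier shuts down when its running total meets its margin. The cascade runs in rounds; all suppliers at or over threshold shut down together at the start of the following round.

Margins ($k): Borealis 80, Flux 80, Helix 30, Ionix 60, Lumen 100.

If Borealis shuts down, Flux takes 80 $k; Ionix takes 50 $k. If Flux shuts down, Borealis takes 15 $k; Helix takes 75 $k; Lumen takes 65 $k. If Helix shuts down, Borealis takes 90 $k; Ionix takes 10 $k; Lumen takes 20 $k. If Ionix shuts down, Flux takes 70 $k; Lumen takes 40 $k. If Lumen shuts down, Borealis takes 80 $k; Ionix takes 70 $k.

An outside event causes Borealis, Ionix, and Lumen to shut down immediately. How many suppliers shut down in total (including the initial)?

Round 1 — Borealis, Ionix, Lumen shut down (initial).
  Flux: +80+70 → 150 ≥ 80
Round 2 — Flux shuts down.
  Helix: +75 → 75 ≥ 30
Round 3 — Helix shuts down.
No further shutdowns.

5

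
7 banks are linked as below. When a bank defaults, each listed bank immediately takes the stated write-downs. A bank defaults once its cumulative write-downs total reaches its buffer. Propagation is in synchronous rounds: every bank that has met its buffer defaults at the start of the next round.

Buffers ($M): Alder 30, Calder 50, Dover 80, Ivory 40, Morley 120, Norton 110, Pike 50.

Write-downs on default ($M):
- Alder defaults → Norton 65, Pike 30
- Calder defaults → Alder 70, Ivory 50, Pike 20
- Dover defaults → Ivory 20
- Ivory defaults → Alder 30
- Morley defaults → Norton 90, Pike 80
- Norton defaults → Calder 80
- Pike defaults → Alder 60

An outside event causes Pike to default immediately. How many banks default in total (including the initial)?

Round 1 — Pike defaults (initial).
  Alder: +60 → 60 ≥ 30
Round 2 — Alder defaults.
  Norton: +65 → 65 < 110
No further defaults.

2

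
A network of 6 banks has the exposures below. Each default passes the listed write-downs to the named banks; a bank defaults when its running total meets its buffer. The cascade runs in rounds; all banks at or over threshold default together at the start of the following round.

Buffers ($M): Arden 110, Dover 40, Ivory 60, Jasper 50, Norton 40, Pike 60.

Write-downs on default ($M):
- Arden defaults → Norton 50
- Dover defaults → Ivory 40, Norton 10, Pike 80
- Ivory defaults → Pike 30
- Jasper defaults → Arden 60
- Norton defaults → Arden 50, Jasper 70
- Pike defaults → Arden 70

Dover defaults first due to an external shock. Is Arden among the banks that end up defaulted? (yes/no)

no

Round 1 — Dover defaults (initial).
  Ivory: +40 → 40 < 60
  Norton: +10 → 10 < 40
  Pike: +80 → 80 ≥ 60
Round 2 — Pike defaults.
  Arden: +70 → 70 < 110
No further defaults.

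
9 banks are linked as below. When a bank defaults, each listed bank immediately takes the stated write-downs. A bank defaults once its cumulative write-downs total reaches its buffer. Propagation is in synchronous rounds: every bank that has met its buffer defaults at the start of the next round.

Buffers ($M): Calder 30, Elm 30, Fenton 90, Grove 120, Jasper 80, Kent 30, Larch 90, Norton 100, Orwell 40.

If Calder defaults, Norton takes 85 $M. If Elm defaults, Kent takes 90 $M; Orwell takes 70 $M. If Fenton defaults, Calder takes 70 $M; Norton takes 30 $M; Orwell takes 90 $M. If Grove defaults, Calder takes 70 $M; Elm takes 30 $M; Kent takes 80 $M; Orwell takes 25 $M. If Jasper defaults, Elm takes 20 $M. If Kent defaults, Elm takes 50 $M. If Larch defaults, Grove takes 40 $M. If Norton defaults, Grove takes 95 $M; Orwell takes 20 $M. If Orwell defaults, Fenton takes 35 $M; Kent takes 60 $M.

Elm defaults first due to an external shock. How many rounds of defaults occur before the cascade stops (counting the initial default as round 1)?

Round 1 — Elm defaults (initial).
  Kent: +90 → 90 ≥ 30
  Orwell: +70 → 70 ≥ 40
Round 2 — Kent, Orwell default.
  Fenton: +35 → 35 < 90
No further defaults.

2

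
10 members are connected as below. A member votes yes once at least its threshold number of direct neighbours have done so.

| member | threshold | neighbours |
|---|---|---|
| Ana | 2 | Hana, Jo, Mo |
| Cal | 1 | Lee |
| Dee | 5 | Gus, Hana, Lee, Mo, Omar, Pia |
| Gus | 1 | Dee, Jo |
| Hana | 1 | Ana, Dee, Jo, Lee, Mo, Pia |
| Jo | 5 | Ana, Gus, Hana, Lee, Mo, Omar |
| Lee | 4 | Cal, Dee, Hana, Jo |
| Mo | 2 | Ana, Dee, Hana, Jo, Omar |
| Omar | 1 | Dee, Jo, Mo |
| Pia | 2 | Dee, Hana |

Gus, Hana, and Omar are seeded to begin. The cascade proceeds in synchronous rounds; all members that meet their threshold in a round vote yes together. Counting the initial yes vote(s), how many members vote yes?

6

Round 1 — Gus, Hana, Omar vote yes (initial).
Round 2 — checking thresholds:
  Ana: 1 of 3 neighbours < 2, holds.
  Dee: 3 of 6 neighbours < 5, holds.
  Jo: 3 of 6 neighbours < 5, holds.
  Lee: 1 of 4 neighbours < 4, holds.
  Mo: 2 of 5 neighbours ≥ 2, votes yes.
  Pia: 1 of 2 neighbours < 2, holds.
Round 3 — checking thresholds:
  Ana: 2 of 3 neighbours ≥ 2, votes yes.
  Dee: 4 of 6 neighbours < 5, holds.
  Jo: 4 of 6 neighbours < 5, holds.
  Lee: 1 of 4 neighbours < 4, holds.
  Pia: 1 of 2 neighbours < 2, holds.
Round 4 — checking thresholds:
  Dee: 4 of 6 neighbours < 5, holds.
  Jo: 5 of 6 neighbours ≥ 5, votes yes.
  Lee: 1 of 4 neighbours < 4, holds.
  Pia: 1 of 2 neighbours < 2, holds.
Round 5 — no new yes votes; cascade stops.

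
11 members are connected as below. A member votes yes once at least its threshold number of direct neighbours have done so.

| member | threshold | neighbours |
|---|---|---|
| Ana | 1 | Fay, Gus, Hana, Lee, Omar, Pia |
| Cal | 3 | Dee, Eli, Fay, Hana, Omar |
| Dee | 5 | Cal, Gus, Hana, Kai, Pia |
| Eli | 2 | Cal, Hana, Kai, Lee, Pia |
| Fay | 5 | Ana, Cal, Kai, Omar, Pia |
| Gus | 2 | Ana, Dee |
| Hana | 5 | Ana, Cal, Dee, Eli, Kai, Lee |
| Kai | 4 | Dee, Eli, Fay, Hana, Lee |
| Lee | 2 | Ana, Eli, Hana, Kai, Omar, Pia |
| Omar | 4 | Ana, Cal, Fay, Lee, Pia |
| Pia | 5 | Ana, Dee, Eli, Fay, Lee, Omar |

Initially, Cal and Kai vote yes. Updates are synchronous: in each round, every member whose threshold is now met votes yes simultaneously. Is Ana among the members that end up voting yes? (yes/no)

yes

Round 1 — Cal, Kai vote yes (initial).
Round 2 — checking thresholds:
  Dee: 2 of 5 neighbours < 5, not yet.
  Eli: 2 of 5 neighbours ≥ 2, votes yes.
  Fay: 2 of 5 neighbours < 5, not yet.
  Hana: 2 of 6 neighbours < 5, not yet.
  Lee: 1 of 6 neighbours < 2, not yet.
  Omar: 1 of 5 neighbours < 4, not yet.
Round 3 — checking thresholds:
  Dee: 2 of 5 neighbours < 5, not yet.
  Fay: 2 of 5 neighbours < 5, not yet.
  Hana: 3 of 6 neighbours < 5, not yet.
  Lee: 2 of 6 neighbours ≥ 2, votes yes.
  Omar: 1 of 5 neighbours < 4, not yet.
  Pia: 1 of 6 neighbours < 5, not yet.
Round 4 — checking thresholds:
  Ana: 1 of 6 neighbours ≥ 1, votes yes.
  Dee: 2 of 5 neighbours < 5, not yet.
  Fay: 2 of 5 neighbours < 5, not yet.
  Hana: 4 of 6 neighbours < 5, not yet.
  Omar: 2 of 5 neighbours < 4, not yet.
  Pia: 2 of 6 neighbours < 5, not yet.
Round 5 — checking thresholds:
  Dee: 2 of 5 neighbours < 5, not yet.
  Fay: 3 of 5 neighbours < 5, not yet.
  Gus: 1 of 2 neighbours < 2, not yet.
  Hana: 5 of 6 neighbours ≥ 5, votes yes.
  Omar: 3 of 5 neighbours < 4, not yet.
  Pia: 3 of 6 neighbours < 5, not yet.
Round 6 — no new yes votes; cascade stops.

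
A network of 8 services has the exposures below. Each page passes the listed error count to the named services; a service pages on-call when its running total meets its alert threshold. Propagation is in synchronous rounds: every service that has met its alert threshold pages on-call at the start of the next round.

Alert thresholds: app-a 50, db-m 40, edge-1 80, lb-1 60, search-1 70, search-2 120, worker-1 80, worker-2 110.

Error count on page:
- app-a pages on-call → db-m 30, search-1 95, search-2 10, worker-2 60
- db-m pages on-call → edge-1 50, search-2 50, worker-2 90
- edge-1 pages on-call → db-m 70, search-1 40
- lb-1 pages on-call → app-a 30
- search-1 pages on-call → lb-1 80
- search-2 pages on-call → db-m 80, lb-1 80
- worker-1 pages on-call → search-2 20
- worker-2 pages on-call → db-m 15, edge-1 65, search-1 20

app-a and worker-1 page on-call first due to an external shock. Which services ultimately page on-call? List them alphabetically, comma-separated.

app-a, lb-1, search-1, worker-1

Round 1 — app-a, worker-1 page on-call (initial).
  db-m: +30 → 30 < 40
  search-1: +95 → 95 ≥ 70
  search-2: +10+20 → 30 < 120
  worker-2: +60 → 60 < 110
Round 2 — search-1 pages on-call.
  lb-1: +80 → 80 ≥ 60
Round 3 — lb-1 pages on-call.
No further pages.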